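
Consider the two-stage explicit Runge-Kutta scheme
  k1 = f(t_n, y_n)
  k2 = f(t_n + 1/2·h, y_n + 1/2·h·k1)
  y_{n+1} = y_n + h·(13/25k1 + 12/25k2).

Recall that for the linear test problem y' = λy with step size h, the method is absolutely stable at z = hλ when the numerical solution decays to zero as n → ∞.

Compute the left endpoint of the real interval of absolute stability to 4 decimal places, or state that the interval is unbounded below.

On y'=λy, z=hλ:
  k1=λy_n ⇒ h·k1=z·y_n;  k2=λ(1+1/2z)y_n ⇒ h·k2=z(1+1/2z)y_n
  y_{n+1}/y_n = 1 + 13/25z + 12/25z(1+1/2z) = 1 + z + 6/25z²
  Hence R(z) = 1 + z + 6/25z².

Solve |R(x)|<1 on ℝ⁻.
x=-0.45: |R|=0.5986
R=1: x+6/25x²=0 ⇒ x=−25/6=-4.1667; min R=1−1/(4·6/25)=-0.0417>−1
Confirm numerically:
  x=-3.788: |R|=0.65575 <1
  x=-3.648: |R|=0.54590 <1
  x=-2.922: |R|=0.12714 <1
  x=-4.667: |R|=1.56041 >1
  x=-4.562: |R|=1.43284 >1
  x=-4.405: |R|=1.25197 >1
So |R|<1 on (-4.1667, 0).

left endpoint -4.1667.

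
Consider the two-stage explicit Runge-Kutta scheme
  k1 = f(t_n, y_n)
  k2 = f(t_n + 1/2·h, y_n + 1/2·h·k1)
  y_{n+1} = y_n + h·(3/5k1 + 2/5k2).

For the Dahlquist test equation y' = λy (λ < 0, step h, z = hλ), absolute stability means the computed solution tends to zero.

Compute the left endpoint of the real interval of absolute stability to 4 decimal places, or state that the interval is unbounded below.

On y'=λy, z=hλ:
  k1=λy_n ⇒ h·k1=z·y_n;  k2=λ(1+1/2z)y_n ⇒ h·k2=z(1+1/2z)y_n
  y_{n+1}/y_n = 1 + 3/5z + 2/5z(1+1/2z) = 1 + z + 1/5z²
  Hence R(z) = 1 + z + 1/5z².

Solve |R(x)|<1 on ℝ⁻.
x=-0.82: |R|=0.3145
R=1: x+1/5x²=0 ⇒ x=−5=-5.0000; min R=1−1/(4·1/5)=-0.2500>−1
Confirm numerically:
  x=-4.150: |R|=0.29450 <1
  x=-4.066: |R|=0.24047 <1
  x=-2.938: |R|=0.21163 <1
  x=-2.820: |R|=0.22952 <1
  x=-5.351: |R|=1.37564 >1
  x=-5.034: |R|=1.03423 >1
  x=-5.026: |R|=1.02614 >1
So |R|<1 on (-5.0000, 0).

left endpoint -5.0000.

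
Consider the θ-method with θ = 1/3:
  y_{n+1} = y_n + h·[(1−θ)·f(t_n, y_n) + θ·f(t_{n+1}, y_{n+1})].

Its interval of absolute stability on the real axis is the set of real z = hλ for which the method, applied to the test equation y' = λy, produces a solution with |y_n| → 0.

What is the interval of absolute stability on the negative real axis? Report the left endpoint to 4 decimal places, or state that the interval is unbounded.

z∈(-6.0000,0).

On y'=λy, z=hλ:
  y_{n+1} = y_n + z·[2/3·y_n + 1/3·y_{n+1}] ⇒ (1 − 1/3z)y_{n+1} = (1 + 2/3z)y_n
  R(z) = (1 + 2/3z)/(1 − 1/3z).

Need |R(x)|<1, x<0.
x=-1.34: |R|=0.0737
R=−1: 1+2/3x = −1+1/3x ⇒ -1/3x=2 ⇒ x=2/(-1/3)=-6.0000
Confirm numerically:
  x=-5.894: |R|=0.98808 <1
  x=-5.727: |R|=0.96872 <1
  x=-5.094: |R|=0.88807 <1
  x=-4.497: |R|=0.79952 <1
  x=-6.246: |R|=1.02661 >1
  x=-6.150: |R|=1.01639 >1
Stable set (-6.0000, 0).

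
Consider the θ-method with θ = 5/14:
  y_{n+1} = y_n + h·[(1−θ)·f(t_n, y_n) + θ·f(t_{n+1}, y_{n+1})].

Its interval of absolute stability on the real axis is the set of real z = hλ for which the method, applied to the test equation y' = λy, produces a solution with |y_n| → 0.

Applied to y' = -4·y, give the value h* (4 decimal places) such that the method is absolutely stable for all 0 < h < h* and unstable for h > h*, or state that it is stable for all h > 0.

(-7.0000,0); λ=-4 ⇒ h* = (7)/4 = 1.7500.

Test eqn y'=λy, z=hλ:
  y_{n+1} = y_n + z·[9/14·y_n + 5/14·y_{n+1}] ⇒ (1 − 5/14z)y_{n+1} = (1 + 9/14z)y_n
  R(z) = (1 + 9/14z)/(1 − 5/14z).

Need |R(x)|<1, x<0.
x=-1.71: |R|=0.0616
R=−1: 1+9/14x = −1+5/14x ⇒ -2/7x=2 ⇒ x=2/(-2/7)=-7.0000
Confirm numerically:
  x=-5.935: |R|=0.90246 <1
  x=-4.609: |R|=0.74183 <1
  x=-4.215: |R|=0.68239 <1
  x=-2.814: |R|=0.40349 <1
  x=-7.512: |R|=1.03972 >1
  x=-7.293: |R|=1.02322 >1
  x=-7.218: |R|=1.01741 >1
So |R|<1 on (-7.0000, 0).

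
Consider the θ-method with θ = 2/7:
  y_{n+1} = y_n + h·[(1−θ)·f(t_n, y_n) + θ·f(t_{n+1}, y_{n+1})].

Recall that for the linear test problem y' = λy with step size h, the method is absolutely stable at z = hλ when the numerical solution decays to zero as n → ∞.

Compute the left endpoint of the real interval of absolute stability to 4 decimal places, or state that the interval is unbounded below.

On y'=λy, z=hλ:
  y_{n+1} = y_n + z·[5/7·y_n + 2/7·y_{n+1}] ⇒ (1 − 2/7z)y_{n+1} = (1 + 5/7z)y_n
  R(z) = (1 + 5/7z)/(1 − 2/7z).

Boundary: |R(x)|=1, x<0.
x=-1.73: |R|=0.1577
R=−1: 1+5/7x = −1+2/7x ⇒ -3/7x=2 ⇒ x=2/(-3/7)=-4.6667
Confirm numerically:
  x=-4.643: |R|=0.99564 <1
  x=-4.099: |R|=0.88795 <1
  x=-3.594: |R|=0.77319 <1
  x=-2.968: |R|=0.60606 <1
  x=-5.193: |R|=1.09082 >1
  x=-4.731: |R|=1.01172 >1
So |R|<1 on (-4.6667, 0).

left endpoint -4.6667.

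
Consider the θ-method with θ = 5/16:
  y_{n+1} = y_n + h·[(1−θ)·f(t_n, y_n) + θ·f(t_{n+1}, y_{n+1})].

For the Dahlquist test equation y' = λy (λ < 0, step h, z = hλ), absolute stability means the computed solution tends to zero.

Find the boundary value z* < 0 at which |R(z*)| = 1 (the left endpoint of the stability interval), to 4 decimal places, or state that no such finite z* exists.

z* = -5.3333.

With y'=λy (z=hλ):
  y_{n+1} = y_n + z·[11/16·y_n + 5/16·y_{n+1}] ⇒ (1 − 5/16z)y_{n+1} = (1 + 11/16z)y_n
  R(z) = (1 + 11/16z)/(1 − 5/16z).

Boundary: |R(x)|=1, x<0.
x=-1.42: |R|=0.0165
R=−1: 1+11/16x = −1+5/16x ⇒ -3/8x=2 ⇒ x=2/(-3/8)=-5.3333
Confirm numerically:
  x=-4.739: |R|=0.91017 <1
  x=-4.568: |R|=0.88177 <1
  x=-4.139: |R|=0.80471 <1
  x=-5.864: |R|=1.07026 >1
  x=-5.457: |R|=1.01714 >1
Interval (-5.3333, 0).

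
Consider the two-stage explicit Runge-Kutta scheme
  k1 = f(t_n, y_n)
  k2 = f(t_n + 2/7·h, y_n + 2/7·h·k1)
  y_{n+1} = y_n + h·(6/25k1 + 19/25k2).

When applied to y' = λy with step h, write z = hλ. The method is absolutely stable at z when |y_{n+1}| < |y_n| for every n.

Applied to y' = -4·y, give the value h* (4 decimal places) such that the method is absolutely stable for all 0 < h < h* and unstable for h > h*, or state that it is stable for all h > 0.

(-4.6053,0); λ=-4 ⇒ h* = (175/38)/4 = 1.1513.

With y'=λy (z=hλ):
  k1=λy_n ⇒ h·k1=z·y_n;  k2=λ(1+2/7z)y_n ⇒ h·k2=z(1+2/7z)y_n
  y_{n+1}/y_n = 1 + 6/25z + 19/25z(1+2/7z) = 1 + z + 38/175z²
  R(z) = 1 + z + 38/175z².

Need |R(x)|<1, x<0.
x=-1.7: |R|=0.0725
R=1: x+38/175x²=0 ⇒ x=−175/38=-4.6053; min R=1−1/(4·38/175)=-0.1513>−1
Confirm numerically:
  x=-3.438: |R|=0.12859 <1
  x=-2.839: |R|=0.08885 <1
  x=-2.700: |R|=0.11703 <1
  x=-4.913: |R|=1.32830 >1
  x=-4.906: |R|=1.32038 >1
Stable set (-4.6053, 0).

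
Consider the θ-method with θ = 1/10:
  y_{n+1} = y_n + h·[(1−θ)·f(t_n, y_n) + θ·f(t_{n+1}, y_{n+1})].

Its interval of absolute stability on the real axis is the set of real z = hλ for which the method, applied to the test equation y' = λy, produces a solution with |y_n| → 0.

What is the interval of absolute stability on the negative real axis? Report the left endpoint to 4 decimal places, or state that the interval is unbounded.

On y'=λy, z=hλ:
  y_{n+1} = y_n + z·[9/10·y_n + 1/10·y_{n+1}] ⇒ (1 − 1/10z)y_{n+1} = (1 + 9/10z)y_n
  Hence R(z) = (1 + 9/10z)/(1 − 1/10z).

Need |R(x)|<1, x<0.
x=-0.92: |R|=0.1575
R=−1: 1+9/10x = −1+1/10x ⇒ -4/5x=2 ⇒ x=2/(-4/5)=-2.5000
Confirm numerically:
  x=-2.106: |R|=0.73963 <1
  x=-1.845: |R|=0.55762 <1
  x=-1.560: |R|=0.34948 <1
  x=-1.414: |R|=0.23883 <1
  x=-3.097: |R|=1.36466 >1
  x=-2.624: |R|=1.07858 >1
So |R|<1 on (-2.5000, 0).

z∈(-2.5000,0).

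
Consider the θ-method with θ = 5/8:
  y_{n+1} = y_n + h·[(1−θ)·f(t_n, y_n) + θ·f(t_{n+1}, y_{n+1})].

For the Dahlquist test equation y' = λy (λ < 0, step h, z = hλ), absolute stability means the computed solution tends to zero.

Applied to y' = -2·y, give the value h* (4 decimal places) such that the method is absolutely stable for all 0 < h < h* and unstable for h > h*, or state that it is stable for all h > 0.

interval (−∞, 0). Any h>0 works for λ=-2.

With y'=λy (z=hλ):
  y_{n+1} = y_n + z·[3/8·y_n + 5/8·y_{n+1}] ⇒ (1 − 5/8z)y_{n+1} = (1 + 3/8z)y_n
  ⇒ R(z) = (1 + 3/8z)/(1 − 5/8z).

Solve |R(x)|<1 on ℝ⁻.
x=-1.52: |R|=0.2205
x=-2: |R|=0.1111
x=-10: |R|=0.3793
x=-100: |R|=0.5748
θ=5/8≥1/2 ⇒ |1+3/8x|<|1−5/8x| ∀x<0 ⇒ interval (−∞,0).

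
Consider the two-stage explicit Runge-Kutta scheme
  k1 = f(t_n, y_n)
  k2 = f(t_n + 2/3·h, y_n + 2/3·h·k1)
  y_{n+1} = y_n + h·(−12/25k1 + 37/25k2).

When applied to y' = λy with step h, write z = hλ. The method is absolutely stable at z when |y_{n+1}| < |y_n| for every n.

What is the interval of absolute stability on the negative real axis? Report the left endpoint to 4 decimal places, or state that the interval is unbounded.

z∈(-1.0135,0).

Set f=λy, z=hλ:
  k1=λy_n ⇒ h·k1=z·y_n;  k2=λ(1+2/3z)y_n ⇒ h·k2=z(1+2/3z)y_n
  y_{n+1}/y_n = 1 − 12/25z + 37/25z(1+2/3z) = 1 + z + 74/75z²
  ⇒ R(z) = 1 + z + 74/75z².

Find x<0 with |R(x)|<1.
x=-0.35: |R|=0.7709
R=1: x+74/75x²=0 ⇒ x=−75/74=-1.0135; min R=1−1/(4·74/75)=0.7466>−1
Confirm numerically:
  x=-0.958: |R|=0.94753 <1
  x=-0.831: |R|=0.85035 <1
  x=-0.745: |R|=0.80262 <1
  x=-1.571: |R|=1.86413 >1
  x=-1.406: |R|=1.54448 >1
Interval (-1.0135, 0).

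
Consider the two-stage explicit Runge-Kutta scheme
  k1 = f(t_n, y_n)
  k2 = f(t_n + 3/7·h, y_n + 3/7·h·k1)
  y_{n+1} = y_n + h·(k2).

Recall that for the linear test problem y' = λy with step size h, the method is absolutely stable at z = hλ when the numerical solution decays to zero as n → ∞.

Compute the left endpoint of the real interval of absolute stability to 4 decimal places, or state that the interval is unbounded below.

With y'=λy (z=hλ):
  k1=λy_n ⇒ h·k1=z·y_n;  k2=λ(1+3/7z)y_n ⇒ h·k2=z(1+3/7z)y_n
  y_{n+1}/y_n = 1 + z(1+3/7z) = 1 + z + 3/7z²
  so R(z) = 1 + z + 3/7z².

Solve |R(x)|<1 on ℝ⁻.
x=-0.6: |R|=0.5543
R=1: x+3/7x²=0 ⇒ x=−7/3=-2.3333; min R=1−1/(4·3/7)=0.4167>−1
Confirm numerically:
  x=-2.312: |R|=0.97886 <1
  x=-1.914: |R|=0.65603 <1
  x=-1.641: |R|=0.51309 <1
  x=-1.002: |R|=0.42829 <1
  x=-2.461: |R|=1.13465 >1
  x=-2.431: |R|=1.10175 >1
Stable set (-2.3333, 0).

z* = -2.3333.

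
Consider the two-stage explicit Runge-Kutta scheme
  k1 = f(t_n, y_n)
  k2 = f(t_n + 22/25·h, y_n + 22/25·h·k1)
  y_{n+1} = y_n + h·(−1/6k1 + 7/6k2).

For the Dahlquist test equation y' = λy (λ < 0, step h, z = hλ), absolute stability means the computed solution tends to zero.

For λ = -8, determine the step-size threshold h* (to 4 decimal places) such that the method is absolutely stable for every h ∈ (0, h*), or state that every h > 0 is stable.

(-0.9740,0); λ=-8 ⇒ h* = (75/77)/8 = 0.1218.

With y'=λy (z=hλ):
  k1=λy_n ⇒ h·k1=z·y_n;  k2=λ(1+22/25z)y_n ⇒ h·k2=z(1+22/25z)y_n
  y_{n+1}/y_n = 1 − 1/6z + 7/6z(1+22/25z) = 1 + z + 77/75z²
  Hence R(z) = 1 + z + 77/75z².

Need |R(x)|<1, x<0.
x=-1.05: |R|=1.0819
R=1: x+77/75x²=0 ⇒ x=−75/77=-0.9740; min R=1−1/(4·77/75)=0.7565>−1
Confirm numerically:
  x=-0.901: |R|=0.93245 <1
  x=-0.815: |R|=0.86694 <1
  x=-0.410: |R|=0.76258 <1
  x=-1.507: |R|=1.82461 >1
  x=-1.191: |R|=1.26531 >1
Interval (-0.9740, 0).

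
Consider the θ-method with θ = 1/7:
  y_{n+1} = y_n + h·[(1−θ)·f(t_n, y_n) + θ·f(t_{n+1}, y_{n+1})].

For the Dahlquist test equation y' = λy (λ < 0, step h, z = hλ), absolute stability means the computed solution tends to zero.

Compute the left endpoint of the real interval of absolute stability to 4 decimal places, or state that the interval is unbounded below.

Set f=λy, z=hλ:
  y_{n+1} = y_n + z·[6/7·y_n + 1/7·y_{n+1}] ⇒ (1 − 1/7z)y_{n+1} = (1 + 6/7z)y_n
  so R(z) = (1 + 6/7z)/(1 − 1/7z).

Solve |R(x)|<1 on ℝ⁻.
x=-0.68: |R|=0.3802
R=−1: 1+6/7x = −1+1/7x ⇒ -5/7x=2 ⇒ x=2/(-5/7)=-2.8000
Confirm numerically:
  x=-2.766: |R|=0.98259 <1
  x=-2.357: |R|=0.76328 <1
  x=-1.821: |R|=0.44507 <1
  x=-1.591: |R|=0.29636 <1
  x=-3.383: |R|=1.28075 >1
  x=-3.165: |R|=1.17954 >1
  x=-2.890: |R|=1.04550 >1
Interval (-2.8000, 0).

left endpoint -2.8000.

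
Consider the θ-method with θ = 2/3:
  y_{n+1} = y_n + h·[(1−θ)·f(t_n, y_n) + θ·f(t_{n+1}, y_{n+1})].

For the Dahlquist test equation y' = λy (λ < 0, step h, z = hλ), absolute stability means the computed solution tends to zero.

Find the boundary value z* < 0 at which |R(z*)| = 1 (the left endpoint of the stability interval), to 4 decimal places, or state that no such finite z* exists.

Test eqn y'=λy, z=hλ:
  y_{n+1} = y_n + z·[1/3·y_n + 2/3·y_{n+1}] ⇒ (1 − 2/3z)y_{n+1} = (1 + 1/3z)y_n
  Hence R(z) = (1 + 1/3z)/(1 − 2/3z).

Solve |R(x)|<1 on ℝ⁻.
x=-1.54: |R|=0.2401
x=-2: |R|=0.1429
x=-10: |R|=0.3043
x=-100: |R|=0.4778
θ=2/3≥1/2 ⇒ |1+1/3x|<|1−2/3x| ∀x<0 ⇒ stable on all of ℝ⁻.

(−∞, 0) — no finite endpoint.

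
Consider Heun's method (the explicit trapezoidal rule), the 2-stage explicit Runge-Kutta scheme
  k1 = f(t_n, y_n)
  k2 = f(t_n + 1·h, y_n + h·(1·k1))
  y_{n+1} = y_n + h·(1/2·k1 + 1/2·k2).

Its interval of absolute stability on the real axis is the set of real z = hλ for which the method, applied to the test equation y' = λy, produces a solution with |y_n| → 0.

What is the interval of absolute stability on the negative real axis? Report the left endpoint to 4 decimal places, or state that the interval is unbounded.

(-2.0000, 0).

On y'=λy, z=hλ:
  order 2, 2-stage ⇒ R(z)=1+z+z^2/2
  (e.g. R(-0.69)=0.54805, |R|=0.54805)

Boundary: |R(x)|=1, x<0.
x=-0.69: |R|=0.5481
|R(-1.52)|=0.6352 |R(-1.42)|=0.5882 |R(-1.16)|=0.5128
Bisect:
  x_lo=-2.6689 |R|=1.8925  x_hi=-0.1777 |R|=0.8381
  mid=-1.42330 |R|=0.58959 →hi
  mid=-2.04608 |R|=1.04714 →lo
  mid=-1.73469 |R|=0.76988 →hi
  mid=-1.89038 |R|=0.89639 →hi
  mid=-1.96823 |R|=0.96873 →hi
  mid=-2.00715 |R|=1.00718 →lo
  mid=-1.98769 |R|=0.98777 →hi
  mid=-1.99742 |R|=0.99743 →hi
  mid=-2.00229 |R|=1.00229 →lo
  mid=-1.99986 |R|=0.99986 →hi
  ...
  [-2.00001,-1.99986] ⇒ x*=-2.0000
So |R|<1 on (-2.0000, 0).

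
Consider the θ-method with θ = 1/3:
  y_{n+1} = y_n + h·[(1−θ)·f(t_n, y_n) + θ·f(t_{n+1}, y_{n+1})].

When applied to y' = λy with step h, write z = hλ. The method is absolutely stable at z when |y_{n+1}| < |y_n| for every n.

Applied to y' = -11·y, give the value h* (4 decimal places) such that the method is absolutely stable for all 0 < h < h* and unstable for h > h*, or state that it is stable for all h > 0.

Test eqn y'=λy, z=hλ:
  y_{n+1} = y_n + z·[2/3·y_n + 1/3·y_{n+1}] ⇒ (1 − 1/3z)y_{n+1} = (1 + 2/3z)y_n
  so R(z) = (1 + 2/3z)/(1 − 1/3z).

Solve |R(x)|<1 on ℝ⁻.
x=-1.16: |R|=0.1635
R=−1: 1+2/3x = −1+1/3x ⇒ -1/3x=2 ⇒ x=2/(-1/3)=-6.0000
Confirm numerically:
  x=-5.941: |R|=0.99340 <1
  x=-5.342: |R|=0.92112 <1
  x=-5.205: |R|=0.90311 <1
  x=-6.507: |R|=1.05333 >1
  x=-6.484: |R|=1.05103 >1
  x=-6.301: |R|=1.03236 >1
Interval (-6.0000, 0).

(-6.0000,0); λ=-11 ⇒ h* = (6)/11 = 0.5455.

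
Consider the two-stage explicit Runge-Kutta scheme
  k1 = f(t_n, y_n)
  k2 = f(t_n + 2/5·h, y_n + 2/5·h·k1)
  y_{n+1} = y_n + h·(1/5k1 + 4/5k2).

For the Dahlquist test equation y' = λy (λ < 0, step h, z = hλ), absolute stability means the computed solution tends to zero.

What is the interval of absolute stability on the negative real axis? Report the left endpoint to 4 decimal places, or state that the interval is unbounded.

(-3.1250, 0).

On y'=λy, z=hλ:
  k1=λy_n ⇒ h·k1=z·y_n;  k2=λ(1+2/5z)y_n ⇒ h·k2=z(1+2/5z)y_n
  y_{n+1}/y_n = 1 + 1/5z + 4/5z(1+2/5z) = 1 + z + 8/25z²
  Hence R(z) = 1 + z + 8/25z².

Solve |R(x)|<1 on ℝ⁻.
x=-0.31: |R|=0.7208
R=1: x+8/25x²=0 ⇒ x=−25/8=-3.1250; min R=1−1/(4·8/25)=0.2188>−1
Confirm numerically:
  x=-3.069: |R|=0.94500 <1
  x=-2.085: |R|=0.30611 <1
  x=-1.629: |R|=0.22017 <1
  x=-3.711: |R|=1.69589 >1
  x=-3.341: |R|=1.23093 >1
Stable set (-3.1250, 0).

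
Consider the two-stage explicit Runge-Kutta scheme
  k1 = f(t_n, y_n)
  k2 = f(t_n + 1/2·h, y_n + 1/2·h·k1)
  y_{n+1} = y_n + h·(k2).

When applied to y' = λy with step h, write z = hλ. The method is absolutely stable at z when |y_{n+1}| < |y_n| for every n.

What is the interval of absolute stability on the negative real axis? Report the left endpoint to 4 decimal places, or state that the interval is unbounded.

Set f=λy, z=hλ:
  k1=λy_n ⇒ h·k1=z·y_n;  k2=λ(1+1/2z)y_n ⇒ h·k2=z(1+1/2z)y_n
  y_{n+1}/y_n = 1 + z(1+1/2z) = 1 + z + 1/2z²
  ⇒ R(z) = 1 + z + 1/2z².

Solve |R(x)|<1 on ℝ⁻.
x=-1.52: |R|=0.6352
R=1: x+1/2x²=0 ⇒ x=−2=-2.0000; min R=1−1/(4·1/2)=0.5000>−1
Confirm numerically:
  x=-1.732: |R|=0.76791 <1
  x=-0.925: |R|=0.50281 <1
  x=-0.923: |R|=0.50296 <1
  x=-2.240: |R|=1.26880 >1
  x=-2.031: |R|=1.03148 >1
Interval (-2.0000, 0).

z∈(-2.0000,0).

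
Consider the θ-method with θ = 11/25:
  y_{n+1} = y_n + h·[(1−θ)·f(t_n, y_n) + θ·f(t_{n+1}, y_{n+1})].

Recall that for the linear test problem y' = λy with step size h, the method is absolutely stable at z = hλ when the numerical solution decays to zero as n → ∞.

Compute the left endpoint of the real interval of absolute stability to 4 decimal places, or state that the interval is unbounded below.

Set f=λy, z=hλ:
  y_{n+1} = y_n + z·[14/25·y_n + 11/25·y_{n+1}] ⇒ (1 − 11/25z)y_{n+1} = (1 + 14/25z)y_n
  Hence R(z) = (1 + 14/25z)/(1 − 11/25z).

Find x<0 with |R(x)|<1.
x=-0.88: |R|=0.3656
R=−1: 1+14/25x = −1+11/25x ⇒ -3/25x=2 ⇒ x=2/(-3/25)=-16.6667
Confirm numerically:
  x=-14.377: |R|=0.96249 <1
  x=-13.321: |R|=0.94149 <1
  x=-8.932: |R|=0.81174 <1
  x=-6.945: |R|=0.71236 <1
  x=-17.035: |R|=1.00520 >1
  x=-16.777: |R|=1.00158 >1
Interval (-16.6667, 0).

left endpoint -16.6667.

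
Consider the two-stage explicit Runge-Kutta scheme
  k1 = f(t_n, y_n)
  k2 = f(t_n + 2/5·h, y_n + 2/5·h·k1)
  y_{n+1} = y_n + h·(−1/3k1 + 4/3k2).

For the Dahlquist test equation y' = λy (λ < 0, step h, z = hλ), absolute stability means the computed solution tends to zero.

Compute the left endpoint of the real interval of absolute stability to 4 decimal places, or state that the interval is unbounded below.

On y'=λy, z=hλ:
  k1=λy_n ⇒ h·k1=z·y_n;  k2=λ(1+2/5z)y_n ⇒ h·k2=z(1+2/5z)y_n
  y_{n+1}/y_n = 1 − 1/3z + 4/3z(1+2/5z) = 1 + z + 8/15z²
  so R(z) = 1 + z + 8/15z².

Boundary: |R(x)|=1, x<0.
x=-0.96: |R|=0.5315
R=1: x+8/15x²=0 ⇒ x=−15/8=-1.8750; min R=1−1/(4·8/15)=0.5312>−1
Confirm numerically:
  x=-1.678: |R|=0.82370 <1
  x=-1.235: |R|=0.57845 <1
  x=-0.864: |R|=0.53413 <1
  x=-0.857: |R|=0.53471 <1
  x=-2.282: |R|=1.49535 >1
  x=-2.196: |R|=1.37596 >1
  x=-2.122: |R|=1.27954 >1
Stable set (-1.8750, 0).

z* = -1.8750.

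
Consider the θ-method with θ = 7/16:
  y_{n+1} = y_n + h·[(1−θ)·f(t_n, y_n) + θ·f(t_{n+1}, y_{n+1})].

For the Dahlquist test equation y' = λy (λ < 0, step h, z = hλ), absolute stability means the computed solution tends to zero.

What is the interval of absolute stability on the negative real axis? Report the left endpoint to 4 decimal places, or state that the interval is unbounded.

Set f=λy, z=hλ:
  y_{n+1} = y_n + z·[9/16·y_n + 7/16·y_{n+1}] ⇒ (1 − 7/16z)y_{n+1} = (1 + 9/16z)y_n
  so R(z) = (1 + 9/16z)/(1 − 7/16z).

Solve |R(x)|<1 on ℝ⁻.
x=-0.99: |R|=0.3092
R=−1: 1+9/16x = −1+7/16x ⇒ -1/8x=2 ⇒ x=2/(-1/8)=-16.0000
Confirm numerically:
  x=-12.386: |R|=0.92962 <1
  x=-10.703: |R|=0.88348 <1
  x=-8.326: |R|=0.79338 <1
  x=-6.702: |R|=0.70442 <1
  x=-16.407: |R|=1.00622 >1
  x=-16.309: |R|=1.00475 >1
  x=-16.196: |R|=1.00303 >1
Stable set (-16.0000, 0).

(-16.0000, 0).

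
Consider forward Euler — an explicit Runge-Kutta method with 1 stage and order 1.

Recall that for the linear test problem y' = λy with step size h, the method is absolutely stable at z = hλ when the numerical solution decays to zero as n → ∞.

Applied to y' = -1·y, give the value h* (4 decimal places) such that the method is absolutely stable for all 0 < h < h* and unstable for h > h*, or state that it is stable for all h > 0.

(-2.0000,0); λ=-1 ⇒ h* = 2.0000.

With y'=λy (z=hλ):
  order 1, 1-stage ⇒ R(z)=1+z
  (e.g. R(-1.53)=-0.53000, |R|=0.53000)

Boundary: |R(x)|=1, x<0.
x=-1.53: |R|=0.5300
|R(-1.23)|=0.2300 |R(-1)|=0.0000 |R(-0.78)|=0.2200
Bisect:
  x_lo=-2.3731 |R|=1.3731  x_hi=-0.0659 |R|=0.9341
  mid=-1.21951 |R|=0.21951 →hi
  mid=-1.79633 |R|=0.79633 →hi
  mid=-2.08474 |R|=1.08474 →lo
  mid=-1.94053 |R|=0.94053 →hi
  mid=-2.01264 |R|=1.01264 →lo
  mid=-1.97659 |R|=0.97659 →hi
  mid=-1.99461 |R|=0.99461 →hi
  mid=-2.00362 |R|=1.00362 →lo
  mid=-1.99912 |R|=0.99912 →hi
  ...
  [-2.00010,-1.99996] ⇒ x*=-2.0000
So |R|<1 on (-2.0000, 0).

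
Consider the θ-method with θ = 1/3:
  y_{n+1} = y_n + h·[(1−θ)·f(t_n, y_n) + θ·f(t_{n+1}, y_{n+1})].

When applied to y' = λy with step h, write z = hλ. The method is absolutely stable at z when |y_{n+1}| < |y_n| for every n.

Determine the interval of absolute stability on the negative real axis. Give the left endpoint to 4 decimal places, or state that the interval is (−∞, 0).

With y'=λy (z=hλ):
  y_{n+1} = y_n + z·[2/3·y_n + 1/3·y_{n+1}] ⇒ (1 − 1/3z)y_{n+1} = (1 + 2/3z)y_n
  so R(z) = (1 + 2/3z)/(1 − 1/3z).

Find x<0 with |R(x)|<1.
x=-1.7: |R|=0.0851
R=−1: 1+2/3x = −1+1/3x ⇒ -1/3x=2 ⇒ x=2/(-1/3)=-6.0000
Confirm numerically:
  x=-4.909: |R|=0.86206 <1
  x=-4.225: |R|=0.75433 <1
  x=-2.629: |R|=0.40114 <1
  x=-2.501: |R|=0.36393 <1
  x=-6.497: |R|=1.05233 >1
  x=-6.436: |R|=1.04621 >1
  x=-6.372: |R|=1.03969 >1
So |R|<1 on (-6.0000, 0).

(-6.0000, 0).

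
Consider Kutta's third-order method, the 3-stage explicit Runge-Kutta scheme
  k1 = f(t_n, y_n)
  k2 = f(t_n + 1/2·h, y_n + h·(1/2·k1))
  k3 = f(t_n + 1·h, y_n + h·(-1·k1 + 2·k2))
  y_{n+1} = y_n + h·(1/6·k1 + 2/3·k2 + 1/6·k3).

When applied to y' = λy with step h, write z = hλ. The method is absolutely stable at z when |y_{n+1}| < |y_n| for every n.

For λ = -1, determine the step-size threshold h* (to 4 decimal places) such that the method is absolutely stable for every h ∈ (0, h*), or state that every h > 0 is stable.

(-2.5127,0); λ=-1 ⇒ h* = 2.5127.

On y'=λy, z=hλ:
  order 3, 3-stage ⇒ R(z)=1+z+z^2/2+z^3/6
  (e.g. R(-0.58)=0.55568, |R|=0.55568)

Boundary: |R(x)|=1, x<0.
x=-0.58: |R|=0.5557
|R(-2.59)|=1.1316 |R(-1.21)|=0.2268 |R(-1.18)|=0.2424
Bisect:
  x_lo=-3.1497 |R|=2.3973  x_hi=-0.1613 |R|=0.8510
  mid=-1.65554 |R|=0.04139 →hi
  mid=-2.40264 |R|=0.82791 →hi
  mid=-2.77619 |R|=1.48870 →lo
  mid=-2.58941 |R|=1.13058 →lo
  mid=-2.49603 |R|=0.97272 →hi
  mid=-2.54272 |R|=1.04997 →lo
  mid=-2.51937 |R|=1.01093 →lo
  ...
  [-2.51281,-2.51262] ⇒ x*=-2.5127
So |R|<1 on (-2.5127, 0).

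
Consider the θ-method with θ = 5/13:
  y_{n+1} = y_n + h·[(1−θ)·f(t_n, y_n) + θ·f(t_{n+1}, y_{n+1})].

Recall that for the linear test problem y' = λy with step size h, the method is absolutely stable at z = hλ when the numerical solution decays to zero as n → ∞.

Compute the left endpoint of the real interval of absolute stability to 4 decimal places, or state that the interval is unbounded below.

left endpoint -8.6667.

With y'=λy (z=hλ):
  y_{n+1} = y_n + z·[8/13·y_n + 5/13·y_{n+1}] ⇒ (1 − 5/13z)y_{n+1} = (1 + 8/13z)y_n
  so R(z) = (1 + 8/13z)/(1 − 5/13z).

Solve |R(x)|<1 on ℝ⁻.
x=-1.48: |R|=0.0569
R=−1: 1+8/13x = −1+5/13x ⇒ -3/13x=2 ⇒ x=2/(-3/13)=-8.6667
Confirm numerically:
  x=-6.367: |R|=0.84612 <1
  x=-5.502: |R|=0.76564 <1
  x=-4.656: |R|=0.66836 <1
  x=-4.030: |R|=0.58039 <1
  x=-9.111: |R|=1.02276 >1
  x=-8.834: |R|=1.00878 >1
  x=-8.726: |R|=1.00314 >1
Interval (-8.6667, 0).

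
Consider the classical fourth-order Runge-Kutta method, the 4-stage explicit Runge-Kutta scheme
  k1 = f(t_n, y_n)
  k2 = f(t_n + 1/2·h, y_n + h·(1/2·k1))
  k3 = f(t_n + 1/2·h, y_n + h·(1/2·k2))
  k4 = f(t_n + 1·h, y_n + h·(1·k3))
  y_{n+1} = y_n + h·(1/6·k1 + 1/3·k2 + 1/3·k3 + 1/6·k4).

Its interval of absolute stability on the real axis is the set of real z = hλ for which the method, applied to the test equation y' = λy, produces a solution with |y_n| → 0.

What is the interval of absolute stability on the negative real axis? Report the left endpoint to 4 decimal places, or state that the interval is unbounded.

z∈(-2.7853,0).

With y'=λy (z=hλ):
  order 4, 4-stage ⇒ R(z)=1+z+z^2/2+z^3/6+z^4/24
  (e.g. R(-1.17)=0.32559, |R|=0.32559)

Need |R(x)|<1, x<0.
x=-1.17: |R|=0.3256
|R(-2.12)|=0.3808 |R(-1.68)|=0.2728 |R(-1.04)|=0.3621
Bisect:
  x_lo=-3.5459 |R|=2.8971  x_hi=-0.3439 |R|=0.7090
  mid=-1.94489 |R|=0.31646 →hi
  mid=-2.74538 |R|=0.94148 →hi
  mid=-3.14563 |R|=1.69382 →lo
  mid=-2.94551 |R|=1.26967 →lo
  mid=-2.84545 |R|=1.09454 →lo
  mid=-2.79542 |R|=1.01537 →lo
  mid=-2.77040 |R|=0.97778 →hi
  mid=-2.78291 |R|=0.99641 →hi
  ...
  [-2.78545,-2.78525] ⇒ x*=-2.7853
So |R|<1 on (-2.7853, 0).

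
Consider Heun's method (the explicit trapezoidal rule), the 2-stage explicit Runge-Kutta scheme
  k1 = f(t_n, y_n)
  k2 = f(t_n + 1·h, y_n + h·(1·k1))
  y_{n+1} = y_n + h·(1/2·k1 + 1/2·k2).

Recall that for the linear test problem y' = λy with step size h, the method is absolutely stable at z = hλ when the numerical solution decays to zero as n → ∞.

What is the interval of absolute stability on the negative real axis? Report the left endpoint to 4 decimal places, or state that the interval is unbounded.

With y'=λy (z=hλ):
  order 2, 2-stage ⇒ R(z)=1+z+z^2/2
  (e.g. R(-1.25)=0.53125, |R|=0.53125)

Find x<0 with |R(x)|<1.
x=-1.25: |R|=0.5312
|R(-2.07)|=1.0724 |R(-2.04)|=1.0408 |R(-0.86)|=0.5098
Bisect:
  x_lo=-2.5896 |R|=1.7635  x_hi=-0.0613 |R|=0.9406
  mid=-1.32545 |R|=0.55296 →hi
  mid=-1.95754 |R|=0.95844 →hi
  mid=-2.27358 |R|=1.31101 →lo
  mid=-2.11556 |R|=1.12224 →lo
  mid=-2.03655 |R|=1.03722 →lo
  mid=-1.99704 |R|=0.99705 →hi
  mid=-2.01680 |R|=1.01694 →lo
  mid=-2.00692 |R|=1.00694 →lo
  mid=-2.00198 |R|=1.00198 →lo
  mid=-1.99951 |R|=0.99951 →hi
  ...
  [-2.00013,-1.99998] ⇒ x*=-2.0000
So |R|<1 on (-2.0000, 0).

z∈(-2.0000,0).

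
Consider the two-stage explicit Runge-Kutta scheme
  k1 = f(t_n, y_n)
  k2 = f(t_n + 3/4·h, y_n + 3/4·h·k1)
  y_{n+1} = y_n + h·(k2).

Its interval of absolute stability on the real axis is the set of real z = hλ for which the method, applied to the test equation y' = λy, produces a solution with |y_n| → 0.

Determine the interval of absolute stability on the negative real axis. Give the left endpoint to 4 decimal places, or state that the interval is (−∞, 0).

(-1.3333, 0).

Set f=λy, z=hλ:
  k1=λy_n ⇒ h·k1=z·y_n;  k2=λ(1+3/4z)y_n ⇒ h·k2=z(1+3/4z)y_n
  y_{n+1}/y_n = 1 + z(1+3/4z) = 1 + z + 3/4z²
  R(z) = 1 + z + 3/4z².

Need |R(x)|<1, x<0.
x=-1.24: |R|=0.9132
R=1: x+3/4x²=0 ⇒ x=−4/3=-1.3333; min R=1−1/(4·3/4)=0.6667>−1
Confirm numerically:
  x=-1.275: |R|=0.94422 <1
  x=-1.243: |R|=0.91579 <1
  x=-1.149: |R|=0.84115 <1
  x=-0.559: |R|=0.67536 <1
  x=-1.677: |R|=1.43225 >1
  x=-1.643: |R|=1.38159 >1
  x=-1.590: |R|=1.30608 >1
Stable set (-1.3333, 0).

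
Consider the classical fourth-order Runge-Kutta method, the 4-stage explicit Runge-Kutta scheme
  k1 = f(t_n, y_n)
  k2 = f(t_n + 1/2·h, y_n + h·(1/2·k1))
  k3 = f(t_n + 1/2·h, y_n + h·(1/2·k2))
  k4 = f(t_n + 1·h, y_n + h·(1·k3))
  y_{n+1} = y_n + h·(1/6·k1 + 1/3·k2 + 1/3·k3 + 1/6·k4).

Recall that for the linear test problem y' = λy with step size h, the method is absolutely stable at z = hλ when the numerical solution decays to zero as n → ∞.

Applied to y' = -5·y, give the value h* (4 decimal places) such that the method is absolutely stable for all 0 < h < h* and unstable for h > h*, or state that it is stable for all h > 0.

With y'=λy (z=hλ):
  order 4, 4-stage ⇒ R(z)=1+z+z^2/2+z^3/6+z^4/24
  (e.g. R(-1.19)=0.32075, |R|=0.32075)

Boundary: |R(x)|=1, x<0.
x=-1.19: |R|=0.3207
|R(-2.89)|=1.1697 |R(-1.34)|=0.2911 |R(-0.74)|=0.4788
Bisect:
  x_lo=-3.5115 |R|=2.7725  x_hi=-0.2123 |R|=0.8088
  mid=-1.86188 |R|=0.29641 →hi
  mid=-2.68669 |R|=0.86123 →hi
  mid=-3.09909 |R|=1.58578 →lo
  mid=-2.89289 |R|=1.17471 →lo
  mid=-2.78979 |R|=1.00680 →lo
  mid=-2.73824 |R|=0.93134 →hi
  mid=-2.76401 |R|=0.96838 →hi
  mid=-2.77690 |R|=0.98742 →hi
  ...
  [-2.78536,-2.78516] ⇒ x*=-2.7853
Stable set (-2.7853, 0).

(-2.7853,0); λ=-5 ⇒ h* = 0.5571.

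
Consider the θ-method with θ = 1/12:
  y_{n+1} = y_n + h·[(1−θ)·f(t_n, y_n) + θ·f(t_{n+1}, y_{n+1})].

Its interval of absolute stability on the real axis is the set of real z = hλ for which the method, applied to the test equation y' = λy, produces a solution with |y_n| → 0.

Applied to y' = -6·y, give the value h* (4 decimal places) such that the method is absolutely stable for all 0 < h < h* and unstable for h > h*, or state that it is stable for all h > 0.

(-2.4000,0); λ=-6 ⇒ h* = (12/5)/6 = 0.4000.

On y'=λy, z=hλ:
  y_{n+1} = y_n + z·[11/12·y_n + 1/12·y_{n+1}] ⇒ (1 − 1/12z)y_{n+1} = (1 + 11/12z)y_n
  Hence R(z) = (1 + 11/12z)/(1 − 1/12z).

Boundary: |R(x)|=1, x<0.
x=-0.87: |R|=0.1888
R=−1: 1+11/12x = −1+1/12x ⇒ -5/6x=2 ⇒ x=2/(-5/6)=-2.4000
Confirm numerically:
  x=-2.318: |R|=0.94273 <1
  x=-2.194: |R|=0.85487 <1
  x=-2.029: |R|=0.73555 <1
  x=-1.087: |R|=0.00329 <1
  x=-2.994: |R|=1.39616 >1
  x=-2.967: |R|=1.37883 >1
  x=-2.806: |R|=1.27421 >1
So |R|<1 on (-2.4000, 0).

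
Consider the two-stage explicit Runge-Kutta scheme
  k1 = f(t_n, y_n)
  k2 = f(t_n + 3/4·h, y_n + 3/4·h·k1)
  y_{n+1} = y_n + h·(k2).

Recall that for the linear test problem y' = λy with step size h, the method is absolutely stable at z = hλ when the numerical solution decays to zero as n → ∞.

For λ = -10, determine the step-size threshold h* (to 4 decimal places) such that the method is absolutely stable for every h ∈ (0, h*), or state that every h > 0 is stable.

(-1.3333,0); λ=-10 ⇒ h* = (4/3)/10 = 0.1333.

With y'=λy (z=hλ):
  k1=λy_n ⇒ h·k1=z·y_n;  k2=λ(1+3/4z)y_n ⇒ h·k2=z(1+3/4z)y_n
  y_{n+1}/y_n = 1 + z(1+3/4z) = 1 + z + 3/4z²
  ⇒ R(z) = 1 + z + 3/4z².

Boundary: |R(x)|=1, x<0.
x=-1.47: |R|=1.1507
R=1: x+3/4x²=0 ⇒ x=−4/3=-1.3333; min R=1−1/(4·3/4)=0.6667>−1
Confirm numerically:
  x=-1.174: |R|=0.85971 <1
  x=-1.001: |R|=0.75050 <1
  x=-0.884: |R|=0.70209 <1
  x=-0.670: |R|=0.66668 <1
  x=-1.591: |R|=1.30746 >1
  x=-1.460: |R|=1.13870 >1
Stable set (-1.3333, 0).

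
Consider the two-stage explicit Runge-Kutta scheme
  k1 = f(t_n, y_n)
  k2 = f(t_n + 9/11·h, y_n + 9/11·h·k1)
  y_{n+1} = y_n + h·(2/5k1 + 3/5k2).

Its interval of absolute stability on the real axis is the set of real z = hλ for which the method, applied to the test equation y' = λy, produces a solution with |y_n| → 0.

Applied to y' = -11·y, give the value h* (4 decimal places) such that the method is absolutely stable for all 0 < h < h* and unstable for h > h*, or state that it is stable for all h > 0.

(-2.0370,0); λ=-11 ⇒ h* = (55/27)/11 = 0.1852.

Test eqn y'=λy, z=hλ:
  k1=λy_n ⇒ h·k1=z·y_n;  k2=λ(1+9/11z)y_n ⇒ h·k2=z(1+9/11z)y_n
  y_{n+1}/y_n = 1 + 2/5z + 3/5z(1+9/11z) = 1 + z + 27/55z²
  Hence R(z) = 1 + z + 27/55z².

Need |R(x)|<1, x<0.
x=-1.04: |R|=0.4910
R=1: x+27/55x²=0 ⇒ x=−55/27=-2.0370; min R=1−1/(4·27/55)=0.4907>−1
Confirm numerically:
  x=-1.862: |R|=0.84000 <1
  x=-1.777: |R|=0.77316 <1
  x=-0.850: |R|=0.50468 <1
  x=-2.410: |R|=1.44125 >1
  x=-2.327: |R|=1.33124 >1
  x=-2.111: |R|=1.07665 >1
Interval (-2.0370, 0).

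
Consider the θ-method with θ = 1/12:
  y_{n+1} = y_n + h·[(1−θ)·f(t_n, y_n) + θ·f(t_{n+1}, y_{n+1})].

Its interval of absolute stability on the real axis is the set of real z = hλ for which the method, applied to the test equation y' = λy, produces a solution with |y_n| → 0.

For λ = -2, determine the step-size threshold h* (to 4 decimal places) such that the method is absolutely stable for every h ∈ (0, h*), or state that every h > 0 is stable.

(-2.4000,0); λ=-2 ⇒ h* = (12/5)/2 = 1.2000.

Test eqn y'=λy, z=hλ:
  y_{n+1} = y_n + z·[11/12·y_n + 1/12·y_{n+1}] ⇒ (1 − 1/12z)y_{n+1} = (1 + 11/12z)y_n
  R(z) = (1 + 11/12z)/(1 − 1/12z).

Need |R(x)|<1, x<0.
x=-0.4: |R|=0.6129
R=−1: 1+11/12x = −1+1/12x ⇒ -5/6x=2 ⇒ x=2/(-5/6)=-2.4000
Confirm numerically:
  x=-1.864: |R|=0.61339 <1
  x=-1.763: |R|=0.53716 <1
  x=-1.200: |R|=0.09091 <1
  x=-1.101: |R|=0.00847 <1
  x=-2.677: |R|=1.18873 >1
  x=-2.643: |R|=1.16595 >1
So |R|<1 on (-2.4000, 0).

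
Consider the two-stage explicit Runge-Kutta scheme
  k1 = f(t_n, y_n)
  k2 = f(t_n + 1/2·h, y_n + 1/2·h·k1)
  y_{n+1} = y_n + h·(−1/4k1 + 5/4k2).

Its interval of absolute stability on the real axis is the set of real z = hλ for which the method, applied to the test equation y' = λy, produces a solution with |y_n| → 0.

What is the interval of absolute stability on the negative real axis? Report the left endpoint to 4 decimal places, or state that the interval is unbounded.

(-1.6000, 0).

On y'=λy, z=hλ:
  k1=λy_n ⇒ h·k1=z·y_n;  k2=λ(1+1/2z)y_n ⇒ h·k2=z(1+1/2z)y_n
  y_{n+1}/y_n = 1 − 1/4z + 5/4z(1+1/2z) = 1 + z + 5/8z²
  Hence R(z) = 1 + z + 5/8z².

Find x<0 with |R(x)|<1.
x=-0.56: |R|=0.6360
R=1: x+5/8x²=0 ⇒ x=−8/5=-1.6000; min R=1−1/(4·5/8)=0.6000>−1
Confirm numerically:
  x=-1.369: |R|=0.80235 <1
  x=-1.319: |R|=0.76835 <1
  x=-1.244: |R|=0.72321 <1
  x=-0.654: |R|=0.61332 <1
  x=-2.059: |R|=1.59068 >1
  x=-1.740: |R|=1.15225 >1
So |R|<1 on (-1.6000, 0).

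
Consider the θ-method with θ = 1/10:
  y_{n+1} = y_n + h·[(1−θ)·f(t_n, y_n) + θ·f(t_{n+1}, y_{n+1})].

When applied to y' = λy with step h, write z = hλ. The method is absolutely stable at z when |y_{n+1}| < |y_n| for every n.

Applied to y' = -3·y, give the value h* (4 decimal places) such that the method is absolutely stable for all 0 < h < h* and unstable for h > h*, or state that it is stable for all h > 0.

(-2.5000,0); λ=-3 ⇒ h* = (5/2)/3 = 0.8333.

Test eqn y'=λy, z=hλ:
  y_{n+1} = y_n + z·[9/10·y_n + 1/10·y_{n+1}] ⇒ (1 − 1/10z)y_{n+1} = (1 + 9/10z)y_n
  Hence R(z) = (1 + 9/10z)/(1 − 1/10z).

Boundary: |R(x)|=1, x<0.
x=-0.87: |R|=0.1996
R=−1: 1+9/10x = −1+1/10x ⇒ -4/5x=2 ⇒ x=2/(-4/5)=-2.5000
Confirm numerically:
  x=-1.936: |R|=0.62198 <1
  x=-1.822: |R|=0.54119 <1
  x=-1.452: |R|=0.26790 <1
  x=-1.009: |R|=0.08348 <1
  x=-2.911: |R|=1.25467 >1
  x=-2.788: |R|=1.18017 >1
  x=-2.528: |R|=1.01788 >1
So |R|<1 on (-2.5000, 0).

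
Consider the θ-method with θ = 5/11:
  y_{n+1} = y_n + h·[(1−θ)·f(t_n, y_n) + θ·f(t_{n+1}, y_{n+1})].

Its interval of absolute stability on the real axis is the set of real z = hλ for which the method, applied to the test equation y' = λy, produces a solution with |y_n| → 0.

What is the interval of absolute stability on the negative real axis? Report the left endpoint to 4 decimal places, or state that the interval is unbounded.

(-22.0000, 0).

Set f=λy, z=hλ:
  y_{n+1} = y_n + z·[6/11·y_n + 5/11·y_{n+1}] ⇒ (1 − 5/11z)y_{n+1} = (1 + 6/11z)y_n
  so R(z) = (1 + 6/11z)/(1 − 5/11z).

Need |R(x)|<1, x<0.
x=-1.05: |R|=0.2892
R=−1: 1+6/11x = −1+5/11x ⇒ -1/11x=2 ⇒ x=2/(-1/11)=-22.0000
Confirm numerically:
  x=-20.871: |R|=0.99021 <1
  x=-18.108: |R|=0.96167 <1
  x=-16.272: |R|=0.93798 <1
  x=-8.820: |R|=0.76080 <1
  x=-22.399: |R|=1.00324 >1
  x=-22.388: |R|=1.00316 >1
Interval (-22.0000, 0).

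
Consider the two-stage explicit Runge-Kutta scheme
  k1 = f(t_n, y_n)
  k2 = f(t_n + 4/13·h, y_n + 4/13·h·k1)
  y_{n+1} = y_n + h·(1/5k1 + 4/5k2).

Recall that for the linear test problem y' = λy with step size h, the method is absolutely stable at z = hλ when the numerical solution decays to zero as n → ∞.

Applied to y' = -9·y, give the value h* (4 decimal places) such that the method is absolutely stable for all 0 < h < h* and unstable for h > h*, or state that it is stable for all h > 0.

Set f=λy, z=hλ:
  k1=λy_n ⇒ h·k1=z·y_n;  k2=λ(1+4/13z)y_n ⇒ h·k2=z(1+4/13z)y_n
  y_{n+1}/y_n = 1 + 1/5z + 4/5z(1+4/13z) = 1 + z + 16/65z²
  R(z) = 1 + z + 16/65z².

Need |R(x)|<1, x<0.
x=-1.29: |R|=0.1196
R=1: x+16/65x²=0 ⇒ x=−65/16=-4.0625; min R=1−1/(4·16/65)=-0.0156>−1
Confirm numerically:
  x=-3.263: |R|=0.35784 <1
  x=-3.067: |R|=0.24844 <1
  x=-1.786: |R|=0.00082 <1
  x=-4.562: |R|=1.56092 >1
  x=-4.488: |R|=1.47007 >1
So |R|<1 on (-4.0625, 0).

(-4.0625,0); λ=-9 ⇒ h* = (65/16)/9 = 0.4514.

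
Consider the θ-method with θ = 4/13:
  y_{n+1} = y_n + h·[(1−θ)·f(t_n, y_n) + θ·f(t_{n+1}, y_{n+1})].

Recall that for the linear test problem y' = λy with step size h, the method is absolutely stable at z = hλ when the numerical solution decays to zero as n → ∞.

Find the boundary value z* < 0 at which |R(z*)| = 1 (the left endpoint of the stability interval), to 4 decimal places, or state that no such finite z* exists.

left endpoint -5.2000.

With y'=λy (z=hλ):
  y_{n+1} = y_n + z·[9/13·y_n + 4/13·y_{n+1}] ⇒ (1 − 4/13z)y_{n+1} = (1 + 9/13z)y_n
  R(z) = (1 + 9/13z)/(1 − 4/13z).

Find x<0 with |R(x)|<1.
x=-1.4: |R|=0.0215
R=−1: 1+9/13x = −1+4/13x ⇒ -5/13x=2 ⇒ x=2/(-5/13)=-5.2000
Confirm numerically:
  x=-4.386: |R|=0.86675 <1
  x=-2.721: |R|=0.48103 <1
  x=-2.345: |R|=0.36215 <1
  x=-5.731: |R|=1.07391 >1
  x=-5.606: |R|=1.05731 >1
Interval (-5.2000, 0).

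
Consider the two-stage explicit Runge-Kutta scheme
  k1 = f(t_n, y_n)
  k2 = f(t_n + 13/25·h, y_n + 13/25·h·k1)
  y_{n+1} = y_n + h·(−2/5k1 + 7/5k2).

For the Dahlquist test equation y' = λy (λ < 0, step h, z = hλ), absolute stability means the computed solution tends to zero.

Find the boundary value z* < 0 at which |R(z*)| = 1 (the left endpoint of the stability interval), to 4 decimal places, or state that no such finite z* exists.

Test eqn y'=λy, z=hλ:
  k1=λy_n ⇒ h·k1=z·y_n;  k2=λ(1+13/25z)y_n ⇒ h·k2=z(1+13/25z)y_n
  y_{n+1}/y_n = 1 − 2/5z + 7/5z(1+13/25z) = 1 + z + 91/125z²
  Hence R(z) = 1 + z + 91/125z².

Boundary: |R(x)|=1, x<0.
x=-0.89: |R|=0.6866
R=1: x+91/125x²=0 ⇒ x=−125/91=-1.3736; min R=1−1/(4·91/125)=0.6566>−1
Confirm numerically:
  x=-1.205: |R|=0.85207 <1
  x=-1.162: |R|=0.82098 <1
  x=-0.884: |R|=0.68490 <1
  x=-0.837: |R|=0.67301 <1
  x=-1.918: |R|=1.76011 >1
  x=-1.869: |R|=1.67402 >1
Interval (-1.3736, 0).

left endpoint -1.3736.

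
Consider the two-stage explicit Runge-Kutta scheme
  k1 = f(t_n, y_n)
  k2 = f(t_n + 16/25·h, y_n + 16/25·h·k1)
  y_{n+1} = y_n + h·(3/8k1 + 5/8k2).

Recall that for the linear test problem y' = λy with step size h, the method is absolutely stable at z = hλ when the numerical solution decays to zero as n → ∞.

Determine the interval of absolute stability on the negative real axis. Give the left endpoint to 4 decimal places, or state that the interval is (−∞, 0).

(-2.5000, 0).

With y'=λy (z=hλ):
  k1=λy_n ⇒ h·k1=z·y_n;  k2=λ(1+16/25z)y_n ⇒ h·k2=z(1+16/25z)y_n
  y_{n+1}/y_n = 1 + 3/8z + 5/8z(1+16/25z) = 1 + z + 2/5z²
  ⇒ R(z) = 1 + z + 2/5z².

Boundary: |R(x)|=1, x<0.
x=-1.62: |R|=0.4298
R=1: x+2/5x²=0 ⇒ x=−5/2=-2.5000; min R=1−1/(4·2/5)=0.3750>−1
Confirm numerically:
  x=-2.467: |R|=0.96744 <1
  x=-2.348: |R|=0.85724 <1
  x=-2.043: |R|=0.62654 <1
  x=-3.074: |R|=1.70579 >1
  x=-2.977: |R|=1.56801 >1
So |R|<1 on (-2.5000, 0).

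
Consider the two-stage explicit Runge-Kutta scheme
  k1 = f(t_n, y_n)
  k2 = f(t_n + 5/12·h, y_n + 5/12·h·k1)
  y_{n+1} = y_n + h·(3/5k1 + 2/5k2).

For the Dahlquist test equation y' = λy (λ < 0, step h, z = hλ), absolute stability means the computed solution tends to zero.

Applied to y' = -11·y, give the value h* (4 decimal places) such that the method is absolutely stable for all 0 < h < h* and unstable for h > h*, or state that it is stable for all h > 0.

(-6.0000,0); λ=-11 ⇒ h* = (6)/11 = 0.5455.

Set f=λy, z=hλ:
  k1=λy_n ⇒ h·k1=z·y_n;  k2=λ(1+5/12z)y_n ⇒ h·k2=z(1+5/12z)y_n
  y_{n+1}/y_n = 1 + 3/5z + 2/5z(1+5/12z) = 1 + z + 1/6z²
  Hence R(z) = 1 + z + 1/6z².

Find x<0 with |R(x)|<1.
x=-0.59: |R|=0.4680
R=1: x+1/6x²=0 ⇒ x=−6=-6.0000; min R=1−1/(4·1/6)=-0.5000>−1
Confirm numerically:
  x=-4.843: |R|=0.06611 <1
  x=-4.081: |R|=0.30524 <1
  x=-3.673: |R|=0.42451 <1
  x=-2.967: |R|=0.49982 <1
  x=-6.366: |R|=1.38833 >1
  x=-6.239: |R|=1.24852 >1
  x=-6.145: |R|=1.14850 >1
So |R|<1 on (-6.0000, 0).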